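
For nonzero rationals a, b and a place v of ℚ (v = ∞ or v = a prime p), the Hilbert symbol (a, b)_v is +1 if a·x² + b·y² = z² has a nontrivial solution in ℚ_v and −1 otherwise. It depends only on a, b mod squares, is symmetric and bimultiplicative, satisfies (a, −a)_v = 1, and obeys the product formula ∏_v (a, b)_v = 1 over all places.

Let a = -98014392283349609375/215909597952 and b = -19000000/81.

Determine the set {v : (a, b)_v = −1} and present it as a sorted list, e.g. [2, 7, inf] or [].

(a, b) ≡ (-2805, -19) mod (ℚ^×)²; places V = {2, 3, 5, 7, 11, 17, 19, 23, 41, ∞}.
(a,b)_2: α=-8, β=6; u≡3, v≡5 (mod 8); ε(u)ε(v)=1·0, αω(v)=-8·1, βω(u)=6·1; sum ≡ 0  ⇒  +1.
(a,b)_19: α=4, u≡17; β=1, v≡13 (mod 19); (17|19)=+1, (13|19)=-1; sign (−1)^0·+1^1·-1^4 = +1.
(a,b)_17: α=1, u≡6; β=0, v≡13 (mod 17); (6|17)=-1, (13|17)=+1; sign (−1)^0·-1^0·+1^1 = +1.
(a,b)_41: α=2, u≡26; β=0, v≡26 (mod 41); (26|41)=-1, (26|41)=-1; sign (−1)^0·-1^0·-1^2 = +1.
(a,b)_23: α=-2, u≡2; β=0, v≡2 (mod 23); (2|23)=+1, (2|23)=+1; sign (−1)^0·+1^0·+1^-2 = +1.
(a,b)_∞: sgn(-2805)=−, sgn(-19)=−, so -1.
(a,b)_11: α=1, u≡3; β=0, v≡9 (mod 11); (3|11)=+1, (9|11)=+1; sign (−1)^0·+1^0·+1^1 = +1.
(a,b)_5: α=11, u≡1; β=6, v≡4 (mod 5); (1|5)=+1, (4|5)=+1; sign (−1)^0·+1^6·+1^11 = +1.
(a,b)_7: α=2, u≡2; β=0, v≡4 (mod 7); (2|7)=+1, (4|7)=+1; sign (−1)^0·+1^0·+1^2 = +1.
(a,b)_3: α=-13, u≡1; β=-4, v≡2 (mod 3); (1|3)=+1, (2|3)=-1; sign (−1)^0·+1^-4·-1^-13 = -1.
Ram(-2805, -19) = {3, ∞}; no ℚ_3-point on the conic.

[3, inf]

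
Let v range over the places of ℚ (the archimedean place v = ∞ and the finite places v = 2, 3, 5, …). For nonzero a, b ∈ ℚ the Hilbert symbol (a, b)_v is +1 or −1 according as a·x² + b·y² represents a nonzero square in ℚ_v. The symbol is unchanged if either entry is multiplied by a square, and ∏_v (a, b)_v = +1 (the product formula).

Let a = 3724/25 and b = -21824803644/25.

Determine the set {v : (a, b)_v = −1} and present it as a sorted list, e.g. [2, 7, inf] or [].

[19, 29, 41, 53]

(a, b) ≡ (19, -111351039) mod (ℚ^×)²; places V = {2, 3, 5, 7, 19, 29, 31, 41, 53, ∞}.
(a,b)_31: α=0, u≡20; β=1, v≡19 (mod 31); (20|31)=+1, (19|31)=+1; sign (−1)^0·+1^1·+1^0 = +1.
(a,b)_7: α=2, u≡5; β=2, v≡5 (mod 7); (5|7)=-1, (5|7)=-1; sign (−1)^0·-1^2·-1^2 = +1.
(a,b)_2: α=2, β=2; u≡3, v≡1 (mod 8); ε(u)ε(v)=1·0, αω(v)=2·0, βω(u)=2·1; sum ≡ 0  ⇒  +1.
(a,b)_5: α=-2, u≡4; β=-2, v≡1 (mod 5); (4|5)=+1, (1|5)=+1; sign (−1)^0·+1^-2·+1^-2 = +1.
(a,b)_3: α=0, u≡1; β=1, v≡1 (mod 3); (1|3)=+1, (1|3)=+1; sign (−1)^0·+1^1·+1^0 = +1.
(a,b)_∞: sgn(19)=+, sgn(-111351039)=−, so +1.
(a,b)_53: α=0, u≡26; β=1, v≡36 (mod 53); (26|53)=-1, (36|53)=+1; sign (−1)^0·-1^1·+1^0 = -1.
(a,b)_19: α=1, u≡1; β=1, v≡7 (mod 19); (1|19)=+1, (7|19)=+1; sign (−1)^1·+1^1·+1^1 = -1.
(a,b)_41: α=0, u≡3; β=1, v≡37 (mod 41); (3|41)=-1, (37|41)=+1; sign (−1)^0·-1^1·+1^0 = -1.
(a,b)_29: α=0, u≡26; β=1, v≡22 (mod 29); (26|29)=-1, (22|29)=+1; sign (−1)^0·-1^1·+1^0 = -1.
|Ram(19, -111351039)| = 4, even; anisotropic at {19, 29, 41, 53}.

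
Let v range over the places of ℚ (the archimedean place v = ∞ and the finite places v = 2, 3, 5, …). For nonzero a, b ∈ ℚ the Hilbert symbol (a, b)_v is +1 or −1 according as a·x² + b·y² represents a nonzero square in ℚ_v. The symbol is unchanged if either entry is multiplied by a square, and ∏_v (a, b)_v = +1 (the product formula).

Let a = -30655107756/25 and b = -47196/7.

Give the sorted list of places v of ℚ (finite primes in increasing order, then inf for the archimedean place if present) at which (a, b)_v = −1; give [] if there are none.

Mod squares: a ≡ -91, b ≡ -9177. Check v ∈ {∞, 2, 3, 5, 7, 13, 19, 23}.
v=7: a=7^3·(≡4), b=7^-1·(≡5) mod 7; (4|7)=+1, (5|7)=-1; (−1)^{3·-1·3}·(+1)^-1·(-1)^3 = +1.
v=5: a=5^-2·(≡4), b=5^0·(≡2) mod 5; (4|5)=+1, (2|5)=-1; (−1)^{-2·0·2}·(+1)^0·(-1)^-2 = +1.
v=2: v_2(a)=2, v_2(b)=2; units ≡ 5, 7 (mod 8); ε·ε+αω+βω = 0·1+2·0+2·1 ≡ 0  ⇒  (a,b)_2 = +1.
v=19: a=19^2·(≡6), b=19^1·(≡17) mod 19; (6|19)=+1, (17|19)=+1; (−1)^{2·1·9}·(+1)^1·(+1)^2 = +1.
v=23: a=23^2·(≡13), b=23^1·(≡19) mod 23; (13|23)=+1, (19|23)=-1; (−1)^{2·1·11}·(+1)^1·(-1)^2 = +1.
v=13: a=13^1·(≡2), b=13^0·(≡1) mod 13; (2|13)=-1, (1|13)=+1; (−1)^{1·0·6}·(-1)^0·(+1)^1 = +1.
v=∞: -91 < 0 and -9177 < 0  ⇒  (a,b)_∞ = -1.
v=3: a=3^2·(≡2), b=3^3·(≡1) mod 3; (2|3)=-1, (1|3)=+1; (−1)^{2·3·1}·(-1)^3·(+1)^2 = -1.
(-91, -9177 / ℚ) ramifies at {3, ∞}: a division algebra.

[3, inf]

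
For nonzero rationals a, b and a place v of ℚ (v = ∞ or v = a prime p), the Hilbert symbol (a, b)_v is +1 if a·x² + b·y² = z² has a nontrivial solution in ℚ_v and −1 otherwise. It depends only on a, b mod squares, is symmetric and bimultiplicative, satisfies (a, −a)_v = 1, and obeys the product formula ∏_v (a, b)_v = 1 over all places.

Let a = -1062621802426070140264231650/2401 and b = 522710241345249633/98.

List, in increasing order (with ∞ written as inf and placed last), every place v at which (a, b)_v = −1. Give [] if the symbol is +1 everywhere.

[3, 13, 19, 43]

Mod squares: a ≡ -97266, b ≡ 51794. Check v ∈ {∞, 2, 3, 5, 7, 11, 13, 19, 29, 43, 47}.
v=13: a=13^3·(≡8), b=13^2·(≡2) mod 13; (8|13)=-1, (2|13)=-1; (−1)^{3·2·6}·(-1)^2·(-1)^3 = -1.
v=43: a=43^3·(≡24), b=43^2·(≡42) mod 43; (24|43)=+1, (42|43)=-1; (−1)^{3·2·21}·(+1)^2·(-1)^3 = -1.
v=7: a=7^-4·(≡5), b=7^-2·(≡2) mod 7; (5|7)=-1, (2|7)=+1; (−1)^{-4·-2·3}·(-1)^-2·(+1)^-4 = +1.
v=2: v_2(a)=1, v_2(b)=-1; units ≡ 7, 1 (mod 8); ε·ε+αω+βω = 1·0+1·0+-1·0 ≡ 0  ⇒  (a,b)_2 = +1.
v=∞: -97266 < 0 and 51794 > 0  ⇒  (a,b)_∞ = +1.
v=3: a=3^9·(≡2), b=3^4·(≡2) mod 3; (2|3)=-1, (2|3)=-1; (−1)^{9·4·1}·(-1)^4·(-1)^9 = -1.
v=19: a=19^2·(≡2), b=19^3·(≡6) mod 19; (2|19)=-1, (6|19)=+1; (−1)^{2·3·9}·(-1)^3·(+1)^2 = -1.
v=47: a=47^4·(≡36), b=47^3·(≡7) mod 47; (36|47)=+1, (7|47)=+1; (−1)^{4·3·23}·(+1)^3·(+1)^4 = +1.
v=29: a=29^1·(≡19), b=29^1·(≡3) mod 29; (19|29)=-1, (3|29)=-1; (−1)^{1·1·14}·(-1)^1·(-1)^1 = +1.
v=5: a=5^2·(≡4), b=5^0·(≡1) mod 5; (4|5)=+1, (1|5)=+1; (−1)^{2·0·2}·(+1)^0·(+1)^2 = +1.
v=11: a=11^2·(≡2), b=11^0·(≡6) mod 11; (2|11)=-1, (6|11)=-1; (−1)^{2·0·5}·(-1)^0·(-1)^2 = +1.
|Ram(-97266, 51794)| = 4, even; anisotropic at {3, 13, 19, 43}.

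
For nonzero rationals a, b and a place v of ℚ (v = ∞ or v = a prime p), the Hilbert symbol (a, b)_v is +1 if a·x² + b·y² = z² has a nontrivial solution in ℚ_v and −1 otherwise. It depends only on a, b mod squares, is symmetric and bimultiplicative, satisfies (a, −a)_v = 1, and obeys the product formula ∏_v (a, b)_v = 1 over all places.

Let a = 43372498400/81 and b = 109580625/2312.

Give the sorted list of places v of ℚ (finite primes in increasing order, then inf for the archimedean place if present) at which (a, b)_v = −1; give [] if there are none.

(a, b) ≡ (14, 322) mod (ℚ^×)²; places V = {2, 3, 5, 7, 11, 17, 23, ∞}.
(a,b)_17: α=0, u≡3; β=-2, v≡13 (mod 17); (3|17)=-1, (13|17)=+1; sign (−1)^0·-1^-2·+1^0 = +1.
(a,b)_11: α=4, u≡3; β=2, v≡3 (mod 11); (3|11)=+1, (3|11)=+1; sign (−1)^0·+1^2·+1^4 = +1.
(a,b)_23: α=2, u≡10; β=1, v≡11 (mod 23); (10|23)=-1, (11|23)=-1; sign (−1)^0·-1^1·-1^2 = -1.
(a,b)_2: α=5, β=-3; u≡7, v≡1 (mod 8); ε(u)ε(v)=1·0, αω(v)=5·0, βω(u)=-3·0; sum ≡ 0  ⇒  +1.
(a,b)_∞: sgn(14)=+, sgn(322)=+, so +1.
(a,b)_5: α=2, u≡1; β=4, v≡2 (mod 5); (1|5)=+1, (2|5)=-1; sign (−1)^0·+1^4·-1^2 = +1.
(a,b)_7: α=1, u≡1; β=1, v≡1 (mod 7); (1|7)=+1, (1|7)=+1; sign (−1)^1·+1^1·+1^1 = -1.
(a,b)_3: α=-4, u≡2; β=2, v≡1 (mod 3); (2|3)=-1, (1|3)=+1; sign (−1)^0·-1^2·+1^-4 = +1.
Ram(14, 322) = {7, 23}; no ℚ_7-point on the conic.

[7, 23]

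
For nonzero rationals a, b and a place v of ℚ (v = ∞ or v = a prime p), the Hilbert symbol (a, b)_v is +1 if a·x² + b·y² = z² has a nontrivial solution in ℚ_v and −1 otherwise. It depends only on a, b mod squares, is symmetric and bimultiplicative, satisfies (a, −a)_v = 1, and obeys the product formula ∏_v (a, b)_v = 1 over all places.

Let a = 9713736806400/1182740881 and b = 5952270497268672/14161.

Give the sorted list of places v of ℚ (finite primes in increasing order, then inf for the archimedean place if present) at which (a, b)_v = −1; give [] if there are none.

[2, 29]

Mod squares: a ≡ 10540079, b ≡ 47. Check v ∈ {∞, 2, 3, 5, 7, 11, 17, 19, 23, 29, 37, 47}.
v=11: a=11^1·(≡3), b=11^0·(≡4) mod 11; (3|11)=+1, (4|11)=+1; (−1)^{1·0·5}·(+1)^0·(+1)^1 = +1.
v=2: v_2(a)=12, v_2(b)=6; units ≡ 7, 7 (mod 8); ε·ε+αω+βω = 1·1+12·0+6·0 ≡ 1  ⇒  (a,b)_2 = -1.
v=7: a=7^-2·(≡4), b=7^-2·(≡5) mod 7; (4|7)=+1, (5|7)=-1; (−1)^{-2·-2·3}·(+1)^-2·(-1)^-2 = +1.
v=37: a=37^1·(≡27), b=37^2·(≡4) mod 37; (27|37)=+1, (4|37)=+1; (−1)^{1·2·18}·(+1)^2·(+1)^1 = +1.
v=17: a=17^-6·(≡5), b=17^-2·(≡8) mod 17; (5|17)=-1, (8|17)=+1; (−1)^{-6·-2·8}·(-1)^-2·(+1)^-6 = +1.
v=5: a=5^2·(≡1), b=5^0·(≡2) mod 5; (1|5)=+1, (2|5)=-1; (−1)^{2·0·2}·(+1)^0·(-1)^2 = +1.
v=3: a=3^2·(≡2), b=3^2·(≡2) mod 3; (2|3)=-1, (2|3)=-1; (−1)^{2·2·1}·(-1)^2·(-1)^2 = +1.
v=29: a=29^1·(≡23), b=29^2·(≡11) mod 29; (23|29)=+1, (11|29)=-1; (−1)^{1·2·14}·(+1)^2·(-1)^1 = -1.
v=23: a=23^0·(≡7), b=23^2·(≡18) mod 23; (7|23)=-1, (18|23)=+1; (−1)^{0·2·11}·(-1)^2·(+1)^0 = +1.
v=19: a=19^1·(≡9), b=19^2·(≡17) mod 19; (9|19)=+1, (17|19)=+1; (−1)^{1·2·9}·(+1)^2·(+1)^1 = +1.
v=∞: 10540079 > 0 and 47 > 0  ⇒  (a,b)_∞ = +1.
v=47: a=47^1·(≡44), b=47^1·(≡36) mod 47; (44|47)=-1, (36|47)=+1; (−1)^{1·1·23}·(-1)^1·(+1)^1 = +1.
|Ram(10540079, 47)| = 2, even; anisotropic at {2, 29}.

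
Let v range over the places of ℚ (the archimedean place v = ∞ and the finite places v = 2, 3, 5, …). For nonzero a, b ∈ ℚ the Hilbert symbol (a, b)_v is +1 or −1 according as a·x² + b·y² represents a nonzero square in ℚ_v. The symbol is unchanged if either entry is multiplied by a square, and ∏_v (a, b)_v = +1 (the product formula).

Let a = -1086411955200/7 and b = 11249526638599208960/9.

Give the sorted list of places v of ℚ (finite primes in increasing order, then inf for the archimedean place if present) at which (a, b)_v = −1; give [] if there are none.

Mod squares: a ≡ -4641, b ≡ 1265. Check v ∈ {∞, 2, 3, 5, 7, 11, 13, 17, 23}.
v=23: a=23^2·(≡10), b=23^3·(≡1) mod 23; (10|23)=-1, (1|23)=+1; (−1)^{2·3·11}·(-1)^3·(+1)^2 = -1.
v=5: a=5^2·(≡1), b=5^1·(≡3) mod 5; (1|5)=+1, (3|5)=-1; (−1)^{2·1·2}·(+1)^1·(-1)^2 = +1.
v=11: a=11^2·(≡5), b=11^3·(≡3) mod 11; (5|11)=+1, (3|11)=+1; (−1)^{2·3·5}·(+1)^3·(+1)^2 = +1.
v=3: a=3^1·(≡1), b=3^-2·(≡2) mod 3; (1|3)=+1, (2|3)=-1; (−1)^{1·-2·1}·(+1)^-2·(-1)^1 = -1.
v=7: a=7^-1·(≡2), b=7^2·(≡6) mod 7; (2|7)=+1, (6|7)=-1; (−1)^{-1·2·3}·(+1)^2·(-1)^-1 = -1.
v=17: a=17^1·(≡13), b=17^0·(≡10) mod 17; (13|17)=+1, (10|17)=-1; (−1)^{1·0·8}·(+1)^0·(-1)^1 = -1.
v=∞: -4641 < 0 and 1265 > 0  ⇒  (a,b)_∞ = +1.
v=13: a=13^1·(≡8), b=13^2·(≡4) mod 13; (8|13)=-1, (4|13)=+1; (−1)^{1·2·6}·(-1)^2·(+1)^1 = +1.
v=2: v_2(a)=10, v_2(b)=24; units ≡ 7, 1 (mod 8); ε·ε+αω+βω = 1·0+10·0+24·0 ≡ 0  ⇒  (a,b)_2 = +1.
(-4641, 1265 / ℚ) ramifies at {3, 7, 17, 23}: a division algebra.

[3, 7, 17, 23]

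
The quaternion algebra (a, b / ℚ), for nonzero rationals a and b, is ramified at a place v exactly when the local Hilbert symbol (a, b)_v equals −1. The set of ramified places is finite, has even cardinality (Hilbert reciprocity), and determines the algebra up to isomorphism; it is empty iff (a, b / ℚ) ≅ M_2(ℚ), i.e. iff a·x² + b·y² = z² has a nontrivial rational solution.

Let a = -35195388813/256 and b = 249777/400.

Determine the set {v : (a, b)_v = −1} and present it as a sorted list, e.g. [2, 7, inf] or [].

[3, 13]

(a, b) ≡ (-596037, 33) mod (ℚ^×)²; places V = {2, 3, 5, 11, 13, 17, 29, 31, ∞}.
(a,b)_5: α=0, u≡2; β=-2, v≡2 (mod 5); (2|5)=-1, (2|5)=-1; sign (−1)^0·-1^-2·-1^0 = +1.
(a,b)_13: α=1, u≡5; β=0, v≡6 (mod 13); (5|13)=-1, (6|13)=-1; sign (−1)^0·-1^0·-1^1 = -1.
(a,b)_2: α=-8, β=-4; u≡3, v≡1 (mod 8); ε(u)ε(v)=1·0, αω(v)=-8·0, βω(u)=-4·1; sum ≡ 0  ⇒  +1.
(a,b)_31: α=1, u≡13; β=0, v≡7 (mod 31); (13|31)=-1, (7|31)=+1; sign (−1)^0·-1^0·+1^1 = +1.
(a,b)_11: α=0, u≡3; β=1, v≡9 (mod 11); (3|11)=+1, (9|11)=+1; sign (−1)^0·+1^1·+1^0 = +1.
(a,b)_∞: sgn(-596037)=−, sgn(33)=+, so +1.
(a,b)_17: α=1, u≡12; β=0, v≡9 (mod 17); (12|17)=-1, (9|17)=+1; sign (−1)^0·-1^0·+1^1 = +1.
(a,b)_3: α=11, u≡2; β=3, v≡2 (mod 3); (2|3)=-1, (2|3)=-1; sign (−1)^1·-1^3·-1^11 = -1.
(a,b)_29: α=1, u≡21; β=2, v≡23 (mod 29); (21|29)=-1, (23|29)=+1; sign (−1)^0·-1^2·+1^1 = +1.
|Ram(-596037, 33)| = 2, even; anisotropic at {3, 13}.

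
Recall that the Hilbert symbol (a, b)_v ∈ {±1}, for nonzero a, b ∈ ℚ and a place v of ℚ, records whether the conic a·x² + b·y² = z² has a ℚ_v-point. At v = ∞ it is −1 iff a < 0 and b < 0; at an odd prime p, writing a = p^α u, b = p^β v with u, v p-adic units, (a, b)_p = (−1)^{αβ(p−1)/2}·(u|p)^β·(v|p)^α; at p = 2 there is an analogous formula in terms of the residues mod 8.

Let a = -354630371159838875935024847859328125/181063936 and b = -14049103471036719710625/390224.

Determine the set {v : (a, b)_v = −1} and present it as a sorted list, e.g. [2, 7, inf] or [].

[2, 3, 19, 29, 31, inf]

(a, b) ≡ (-14637, -1315237) mod (ℚ^×)²; places V = {2, 3, 5, 7, 11, 13, 17, 19, 29, 31, 41, ∞}.
(a,b)_31: α=2, u≡21; β=1, v≡6 (mod 31); (21|31)=-1, (6|31)=-1; sign (−1)^0·-1^1·-1^2 = -1.
(a,b)_5: α=6, u≡3; β=4, v≡2 (mod 5); (3|5)=-1, (2|5)=-1; sign (−1)^0·-1^4·-1^6 = +1.
(a,b)_29: α=-4, u≡2; β=-3, v≡26 (mod 29); (2|29)=-1, (26|29)=-1; sign (−1)^0·-1^-3·-1^-4 = -1.
(a,b)_3: α=9, u≡2; β=6, v≡2 (mod 3); (2|3)=-1, (2|3)=-1; sign (−1)^0·-1^6·-1^9 = -1.
(a,b)_∞: sgn(-14637)=−, sgn(-1315237)=−, so -1.
(a,b)_17: α=3, u≡11; β=2, v≡16 (mod 17); (11|17)=-1, (16|17)=+1; sign (−1)^0·-1^2·+1^3 = +1.
(a,b)_41: α=3, u≡28; β=2, v≡40 (mod 41); (28|41)=-1, (40|41)=+1; sign (−1)^0·-1^2·+1^3 = +1.
(a,b)_11: α=2, u≡1; β=1, v≡4 (mod 11); (1|11)=+1, (4|11)=+1; sign (−1)^0·+1^1·+1^2 = +1.
(a,b)_13: α=6, u≡10; β=4, v≡4 (mod 13); (10|13)=+1, (4|13)=+1; sign (−1)^0·+1^4·+1^6 = +1.
(a,b)_7: α=5, u≡4; β=3, v≡6 (mod 7); (4|7)=+1, (6|7)=-1; sign (−1)^1·+1^3·-1^5 = +1.
(a,b)_2: α=-8, β=-4; u≡3, v≡3 (mod 8); ε(u)ε(v)=1·1, αω(v)=-8·1, βω(u)=-4·1; sum ≡ 1  ⇒  -1.
(a,b)_19: α=2, u≡13; β=1, v≡18 (mod 19); (13|19)=-1, (18|19)=-1; sign (−1)^0·-1^1·-1^2 = -1.
|Ram(-14637, -1315237)| = 6, even; anisotropic at {2, 3, 19, 29, 31, ∞}.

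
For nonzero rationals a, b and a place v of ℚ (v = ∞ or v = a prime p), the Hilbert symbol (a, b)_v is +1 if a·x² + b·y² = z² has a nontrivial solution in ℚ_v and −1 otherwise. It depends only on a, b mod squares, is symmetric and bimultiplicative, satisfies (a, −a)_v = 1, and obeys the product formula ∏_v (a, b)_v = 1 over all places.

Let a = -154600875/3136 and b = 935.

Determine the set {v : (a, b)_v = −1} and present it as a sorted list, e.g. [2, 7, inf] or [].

[]

Mod squares: a ≡ -715, b ≡ 935. Check v ∈ {∞, 2, 3, 5, 7, 11, 13, 17, 31}.
v=∞: -715 < 0 and 935 > 0  ⇒  (a,b)_∞ = +1.
v=11: a=11^1·(≡9), b=11^1·(≡8) mod 11; (9|11)=+1, (8|11)=-1; (−1)^{1·1·5}·(+1)^1·(-1)^1 = +1.
v=5: a=5^3·(≡3), b=5^1·(≡2) mod 5; (3|5)=-1, (2|5)=-1; (−1)^{3·1·2}·(-1)^1·(-1)^3 = +1.
v=2: v_2(a)=-6, v_2(b)=0; units ≡ 5, 7 (mod 8); ε·ε+αω+βω = 0·1+-6·0+0·1 ≡ 0  ⇒  (a,b)_2 = +1.
v=31: a=31^2·(≡3), b=31^0·(≡5) mod 31; (3|31)=-1, (5|31)=+1; (−1)^{2·0·15}·(-1)^0·(+1)^2 = +1.
v=17: a=17^0·(≡4), b=17^1·(≡4) mod 17; (4|17)=+1, (4|17)=+1; (−1)^{0·1·8}·(+1)^1·(+1)^0 = +1.
v=13: a=13^1·(≡4), b=13^0·(≡12) mod 13; (4|13)=+1, (12|13)=+1; (−1)^{1·0·6}·(+1)^0·(+1)^1 = +1.
v=3: a=3^2·(≡2), b=3^0·(≡2) mod 3; (2|3)=-1, (2|3)=-1; (−1)^{2·0·1}·(-1)^0·(-1)^2 = +1.
v=7: a=7^-2·(≡5), b=7^0·(≡4) mod 7; (5|7)=-1, (4|7)=+1; (−1)^{-2·0·3}·(-1)^0·(+1)^-2 = +1.
Every local symbol is +1, so the conic -715·x² + 935·y² = z² has ℚ_v-points for all v and hence a ℚ-point; (a, b / ℚ) ≅ M_2(ℚ).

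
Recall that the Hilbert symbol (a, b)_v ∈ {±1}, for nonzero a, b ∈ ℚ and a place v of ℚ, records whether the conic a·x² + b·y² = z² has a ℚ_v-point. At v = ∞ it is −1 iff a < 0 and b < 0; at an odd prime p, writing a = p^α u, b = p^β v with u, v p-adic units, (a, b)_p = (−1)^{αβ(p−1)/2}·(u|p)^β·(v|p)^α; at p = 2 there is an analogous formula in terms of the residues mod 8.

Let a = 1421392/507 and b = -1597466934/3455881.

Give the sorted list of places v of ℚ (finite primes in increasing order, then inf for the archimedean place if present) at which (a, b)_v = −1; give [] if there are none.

Mod squares: a ≡ 111, b ≡ -6. Check v ∈ {∞, 2, 3, 7, 11, 13, 37}.
v=37: a=37^1·(≡26), b=37^2·(≡24) mod 37; (26|37)=+1, (24|37)=-1; (−1)^{1·2·18}·(+1)^2·(-1)^1 = -1.
v=13: a=13^-2·(≡8), b=13^-4·(≡7) mod 13; (8|13)=-1, (7|13)=-1; (−1)^{-2·-4·6}·(-1)^-4·(-1)^-2 = +1.
v=2: v_2(a)=4, v_2(b)=1; units ≡ 7, 5 (mod 8); ε·ε+αω+βω = 1·0+4·1+1·0 ≡ 0  ⇒  (a,b)_2 = +1.
v=∞: 111 > 0 and -6 < 0  ⇒  (a,b)_∞ = +1.
v=11: a=11^0·(≡5), b=11^-2·(≡5) mod 11; (5|11)=+1, (5|11)=+1; (−1)^{0·-2·5}·(+1)^-2·(+1)^0 = +1.
v=3: a=3^-1·(≡1), b=3^5·(≡1) mod 3; (1|3)=+1, (1|3)=+1; (−1)^{-1·5·1}·(+1)^5·(+1)^-1 = -1.
v=7: a=7^4·(≡6), b=7^4·(≡1) mod 7; (6|7)=-1, (1|7)=+1; (−1)^{4·4·3}·(-1)^4·(+1)^4 = +1.
Ram(111, -6) = {3, 37}; no ℚ_3-point on the conic.

[3, 37]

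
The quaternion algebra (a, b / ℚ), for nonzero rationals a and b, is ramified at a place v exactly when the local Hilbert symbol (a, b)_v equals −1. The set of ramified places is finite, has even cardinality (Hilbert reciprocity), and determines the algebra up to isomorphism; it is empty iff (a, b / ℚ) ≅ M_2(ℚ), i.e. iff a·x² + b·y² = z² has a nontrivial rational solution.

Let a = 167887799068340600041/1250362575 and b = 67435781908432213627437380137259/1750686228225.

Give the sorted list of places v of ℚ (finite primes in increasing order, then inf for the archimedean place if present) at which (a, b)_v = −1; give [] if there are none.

[2, 7, 13, 17]

Mod squares: a ≡ 7, b ≡ 6851. Check v ∈ {∞, 2, 3, 5, 7, 11, 13, 17, 19, 31}.
v=7: a=7^-1·(≡4), b=7^0·(≡6) mod 7; (4|7)=+1, (6|7)=-1; (−1)^{-1·0·3}·(+1)^0·(-1)^-1 = -1.
v=13: a=13^6·(≡2), b=13^9·(≡5) mod 13; (2|13)=-1, (5|13)=-1; (−1)^{6·9·6}·(-1)^9·(-1)^6 = -1.
v=31: a=31^4·(≡9), b=31^7·(≡7) mod 31; (9|31)=+1, (7|31)=+1; (−1)^{4·7·15}·(+1)^7·(+1)^4 = +1.
v=3: a=3^-10·(≡1), b=3^-14·(≡2) mod 3; (1|3)=+1, (2|3)=-1; (−1)^{-10·-14·1}·(+1)^-14·(-1)^-10 = +1.
v=∞: 7 > 0 and 6851 > 0  ⇒  (a,b)_∞ = +1.
v=19: a=19^4·(≡9), b=19^6·(≡9) mod 19; (9|19)=+1, (9|19)=+1; (−1)^{4·6·9}·(+1)^6·(+1)^4 = +1.
v=2: v_2(a)=0, v_2(b)=0; units ≡ 7, 3 (mod 8); ε·ε+αω+βω = 1·1+0·1+0·0 ≡ 1  ⇒  (a,b)_2 = -1.
v=11: a=11^-2·(≡10), b=11^-4·(≡9) mod 11; (10|11)=-1, (9|11)=+1; (−1)^{-2·-4·5}·(-1)^-4·(+1)^-2 = +1.
v=17: a=17^2·(≡11), b=17^3·(≡10) mod 17; (11|17)=-1, (10|17)=-1; (−1)^{2·3·8}·(-1)^3·(-1)^2 = -1.
v=5: a=5^-2·(≡2), b=5^-2·(≡1) mod 5; (2|5)=-1, (1|5)=+1; (−1)^{-2·-2·2}·(-1)^-2·(+1)^-2 = +1.
Ram(7, 6851) = {2, 7, 13, 17}; no ℚ_2-point on the conic.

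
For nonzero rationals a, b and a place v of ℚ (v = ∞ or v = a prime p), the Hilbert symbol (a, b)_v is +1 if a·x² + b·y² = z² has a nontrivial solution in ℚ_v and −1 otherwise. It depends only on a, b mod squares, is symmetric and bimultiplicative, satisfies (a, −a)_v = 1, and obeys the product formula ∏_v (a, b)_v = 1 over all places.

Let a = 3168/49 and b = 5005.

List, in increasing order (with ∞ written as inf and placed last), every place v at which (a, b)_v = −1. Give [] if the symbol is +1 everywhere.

[2, 5]

Mod squares: a ≡ 22, b ≡ 5005. Check v ∈ {∞, 2, 3, 5, 7, 11, 13}.
v=11: a=11^1·(≡7), b=11^1·(≡4) mod 11; (7|11)=-1, (4|11)=+1; (−1)^{1·1·5}·(-1)^1·(+1)^1 = +1.
v=5: a=5^0·(≡2), b=5^1·(≡1) mod 5; (2|5)=-1, (1|5)=+1; (−1)^{0·1·2}·(-1)^1·(+1)^0 = -1.
v=3: a=3^2·(≡1), b=3^0·(≡1) mod 3; (1|3)=+1, (1|3)=+1; (−1)^{2·0·1}·(+1)^0·(+1)^2 = +1.
v=13: a=13^0·(≡10), b=13^1·(≡8) mod 13; (10|13)=+1, (8|13)=-1; (−1)^{0·1·6}·(+1)^1·(-1)^0 = +1.
v=∞: 22 > 0 and 5005 > 0  ⇒  (a,b)_∞ = +1.
v=2: v_2(a)=5, v_2(b)=0; units ≡ 3, 5 (mod 8); ε·ε+αω+βω = 1·0+5·1+0·1 ≡ 1  ⇒  (a,b)_2 = -1.
v=7: a=7^-2·(≡4), b=7^1·(≡1) mod 7; (4|7)=+1, (1|7)=+1; (−1)^{-2·1·3}·(+1)^1·(+1)^-2 = +1.
|Ram(22, 5005)| = 2, even; anisotropic at {2, 5}.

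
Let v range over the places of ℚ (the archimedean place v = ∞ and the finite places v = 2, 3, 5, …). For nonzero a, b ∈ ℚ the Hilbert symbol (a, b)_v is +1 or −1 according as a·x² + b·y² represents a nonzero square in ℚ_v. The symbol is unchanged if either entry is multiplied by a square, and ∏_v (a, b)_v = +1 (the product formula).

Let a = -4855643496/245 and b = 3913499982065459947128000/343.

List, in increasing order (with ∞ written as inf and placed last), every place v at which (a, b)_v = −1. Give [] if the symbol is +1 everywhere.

[2, 5, 11, 17]

(a, b) ≡ (-207570, 418285) mod (ℚ^×)²; places V = {2, 3, 5, 7, 11, 17, 19, 37, ∞}.
(a,b)_7: α=-2, u≡2; β=-3, v≡5 (mod 7); (2|7)=+1, (5|7)=-1; sign (−1)^0·+1^-3·-1^-2 = +1.
(a,b)_3: α=5, u≡2; β=8, v≡1 (mod 3); (2|3)=-1, (1|3)=+1; sign (−1)^0·-1^8·+1^5 = +1.
(a,b)_∞: sgn(-207570)=−, sgn(418285)=+, so +1.
(a,b)_2: α=3, β=6; u≡7, v≡5 (mod 8); ε(u)ε(v)=1·0, αω(v)=3·1, βω(u)=6·0; sum ≡ 1  ⇒  -1.
(a,b)_11: α=1, u≡7; β=2, v≡6 (mod 11); (7|11)=-1, (6|11)=-1; sign (−1)^0·-1^2·-1^1 = -1.
(a,b)_5: α=-1, u≡1; β=3, v≡3 (mod 5); (1|5)=+1, (3|5)=-1; sign (−1)^0·+1^3·-1^-1 = -1.
(a,b)_37: α=1, u≡6; β=3, v≡13 (mod 37); (6|37)=-1, (13|37)=-1; sign (−1)^0·-1^3·-1^1 = +1.
(a,b)_19: α=2, u≡9; β=5, v≡13 (mod 19); (9|19)=+1, (13|19)=-1; sign (−1)^0·+1^5·-1^2 = +1.
(a,b)_17: α=1, u≡1; β=3, v≡3 (mod 17); (1|17)=+1, (3|17)=-1; sign (−1)^0·+1^3·-1^1 = -1.
Ram(-207570, 418285) = {2, 5, 11, 17}; no ℚ_2-point on the conic.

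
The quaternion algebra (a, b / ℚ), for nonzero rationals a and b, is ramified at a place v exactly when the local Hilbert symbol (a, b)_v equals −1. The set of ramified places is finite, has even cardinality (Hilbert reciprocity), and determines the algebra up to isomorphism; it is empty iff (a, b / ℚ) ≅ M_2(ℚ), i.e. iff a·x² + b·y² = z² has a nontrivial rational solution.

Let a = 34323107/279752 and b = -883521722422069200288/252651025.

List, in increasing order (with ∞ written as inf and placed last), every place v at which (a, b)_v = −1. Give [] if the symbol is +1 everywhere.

[2, 7, 13, 23]

(a, b) ≡ (129766, -24682) mod (ℚ^×)²; places V = {2, 3, 5, 7, 11, 13, 17, 23, 31, 41, 43, ∞}.
(a,b)_∞: sgn(129766)=+, sgn(-24682)=−, so +1.
(a,b)_41: α=0, u≡18; β=1, v≡6 (mod 41); (18|41)=+1, (6|41)=-1; sign (−1)^0·+1^1·-1^0 = +1.
(a,b)_7: α=1, u≡1; β=3, v≡1 (mod 7); (1|7)=+1, (1|7)=+1; sign (−1)^1·+1^3·+1^1 = -1.
(a,b)_43: α=0, u≡23; β=1, v≡12 (mod 43); (23|43)=+1, (12|43)=-1; sign (−1)^0·+1^1·-1^0 = +1.
(a,b)_11: α=-2, u≡8; β=-2, v≡10 (mod 11); (8|11)=-1, (10|11)=-1; sign (−1)^0·-1^-2·-1^-2 = +1.
(a,b)_5: α=0, u≡1; β=-2, v≡2 (mod 5); (1|5)=+1, (2|5)=-1; sign (−1)^0·+1^-2·-1^0 = +1.
(a,b)_31: α=1, u≡4; β=2, v≡28 (mod 31); (4|31)=+1, (28|31)=+1; sign (−1)^0·+1^2·+1^1 = +1.
(a,b)_23: α=3, u≡5; β=2, v≡19 (mod 23); (5|23)=-1, (19|23)=-1; sign (−1)^0·-1^2·-1^3 = -1.
(a,b)_3: α=0, u≡1; β=12, v≡2 (mod 3); (1|3)=+1, (2|3)=-1; sign (−1)^0·+1^12·-1^0 = +1.
(a,b)_13: α=1, u≡6; β=2, v≡5 (mod 13); (6|13)=-1, (5|13)=-1; sign (−1)^0·-1^2·-1^1 = -1.
(a,b)_2: α=-3, β=5; u≡3, v≡3 (mod 8); ε(u)ε(v)=1·1, αω(v)=-3·1, βω(u)=5·1; sum ≡ 1  ⇒  -1.
(a,b)_17: α=-2, u≡12; β=-4, v≡16 (mod 17); (12|17)=-1, (16|17)=+1; sign (−1)^0·-1^-4·+1^-2 = +1.
|Ram(129766, -24682)| = 4, even; anisotropic at {2, 7, 13, 23}.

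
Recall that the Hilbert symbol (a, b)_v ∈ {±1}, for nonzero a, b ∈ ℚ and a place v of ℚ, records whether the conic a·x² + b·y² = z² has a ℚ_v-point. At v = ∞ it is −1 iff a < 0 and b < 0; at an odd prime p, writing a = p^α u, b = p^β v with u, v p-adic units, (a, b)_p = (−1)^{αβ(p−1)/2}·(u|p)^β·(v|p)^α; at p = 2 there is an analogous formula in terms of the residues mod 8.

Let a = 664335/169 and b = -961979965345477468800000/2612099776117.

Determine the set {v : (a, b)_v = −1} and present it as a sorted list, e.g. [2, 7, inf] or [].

Mod squares: a ≡ 73815, b ≡ -137085. Check v ∈ {∞, 2, 3, 5, 7, 13, 17, 19, 29, 37, 41}.
v=41: a=41^0·(≡27), b=41^-2·(≡12) mod 41; (27|41)=-1, (12|41)=-1; (−1)^{0·-2·20}·(-1)^-2·(-1)^0 = +1.
v=29: a=29^0·(≡11), b=29^-4·(≡21) mod 29; (11|29)=-1, (21|29)=-1; (−1)^{0·-4·14}·(-1)^-4·(-1)^0 = +1.
v=5: a=5^1·(≡3), b=5^5·(≡2) mod 5; (3|5)=-1, (2|5)=-1; (−1)^{1·5·2}·(-1)^5·(-1)^1 = +1.
v=3: a=3^3·(≡2), b=3^7·(≡1) mod 3; (2|3)=-1, (1|3)=+1; (−1)^{3·7·1}·(-1)^7·(+1)^3 = +1.
v=17: a=17^0·(≡8), b=17^2·(≡12) mod 17; (8|17)=+1, (12|17)=-1; (−1)^{0·2·8}·(+1)^2·(-1)^0 = +1.
v=19: a=19^1·(≡7), b=19^3·(≡4) mod 19; (7|19)=+1, (4|19)=+1; (−1)^{1·3·9}·(+1)^3·(+1)^1 = -1.
v=2: v_2(a)=0, v_2(b)=10; units ≡ 7, 3 (mod 8); ε·ε+αω+βω = 1·1+0·1+10·0 ≡ 1  ⇒  (a,b)_2 = -1.
v=7: a=7^1·(≡6), b=7^0·(≡3) mod 7; (6|7)=-1, (3|7)=-1; (−1)^{1·0·3}·(-1)^0·(-1)^1 = -1.
v=37: a=37^1·(≡4), b=37^5·(≡19) mod 37; (4|37)=+1, (19|37)=-1; (−1)^{1·5·18}·(+1)^5·(-1)^1 = -1.
v=∞: 73815 > 0 and -137085 < 0  ⇒  (a,b)_∞ = +1.
v=13: a=13^-2·(≡9), b=13^-3·(≡6) mod 13; (9|13)=+1, (6|13)=-1; (−1)^{-2·-3·6}·(+1)^-3·(-1)^-2 = +1.
(73815, -137085 / ℚ) ramifies at {2, 7, 19, 37}: a division algebra.

[2, 7, 19, 37]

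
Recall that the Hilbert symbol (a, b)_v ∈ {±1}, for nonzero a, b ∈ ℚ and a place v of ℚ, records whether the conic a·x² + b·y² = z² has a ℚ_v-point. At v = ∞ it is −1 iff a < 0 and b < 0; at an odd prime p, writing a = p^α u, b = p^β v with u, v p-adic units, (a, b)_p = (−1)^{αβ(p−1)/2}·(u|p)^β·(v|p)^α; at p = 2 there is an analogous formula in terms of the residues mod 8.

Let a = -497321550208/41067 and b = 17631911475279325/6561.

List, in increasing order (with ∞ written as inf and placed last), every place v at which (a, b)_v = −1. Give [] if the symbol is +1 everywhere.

(a, b) ≡ (-18354, 493) mod (ℚ^×)²; places V = {2, 3, 5, 7, 13, 17, 19, 23, 29, ∞}.
(a,b)_3: α=-5, u≡2; β=-8, v≡1 (mod 3); (2|3)=-1, (1|3)=+1; sign (−1)^0·-1^-8·+1^-5 = +1.
(a,b)_17: α=0, u≡6; β=3, v≡12 (mod 17); (6|17)=-1, (12|17)=-1; sign (−1)^0·-1^3·-1^0 = -1.
(a,b)_∞: sgn(-18354)=−, sgn(493)=+, so +1.
(a,b)_5: α=0, u≡1; β=2, v≡3 (mod 5); (1|5)=+1, (3|5)=-1; sign (−1)^0·+1^2·-1^0 = +1.
(a,b)_23: α=3, u≡20; β=4, v≡10 (mod 23); (20|23)=-1, (10|23)=-1; sign (−1)^0·-1^4·-1^3 = -1.
(a,b)_29: α=0, u≡3; β=1, v≡17 (mod 29); (3|29)=-1, (17|29)=-1; sign (−1)^0·-1^1·-1^0 = -1.
(a,b)_7: α=5, u≡5; β=2, v≡5 (mod 7); (5|7)=-1, (5|7)=-1; sign (−1)^0·-1^2·-1^5 = -1.
(a,b)_19: α=1, u≡3; β=2, v≡3 (mod 19); (3|19)=-1, (3|19)=-1; sign (−1)^0·-1^2·-1^1 = -1.
(a,b)_2: α=7, β=0; u≡7, v≡5 (mod 8); ε(u)ε(v)=1·0, αω(v)=7·1, βω(u)=0·0; sum ≡ 1  ⇒  -1.
(a,b)_13: α=-2, u≡7; β=0, v≡9 (mod 13); (7|13)=-1, (9|13)=+1; sign (−1)^0·-1^0·+1^-2 = +1.
(-18354, 493 / ℚ) ramifies at {2, 7, 17, 19, 23, 29}: a division algebra.

[2, 7, 17, 19, 23, 29]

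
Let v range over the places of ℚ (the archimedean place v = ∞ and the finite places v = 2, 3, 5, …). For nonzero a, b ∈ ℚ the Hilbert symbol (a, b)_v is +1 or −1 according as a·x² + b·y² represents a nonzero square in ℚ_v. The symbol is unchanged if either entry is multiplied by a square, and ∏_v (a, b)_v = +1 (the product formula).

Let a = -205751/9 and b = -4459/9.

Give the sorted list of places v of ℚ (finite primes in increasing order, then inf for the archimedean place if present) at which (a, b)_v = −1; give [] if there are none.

Mod squares: a ≡ -4199, b ≡ -91. Check v ∈ {∞, 2, 3, 7, 13, 17, 19}.
v=19: a=19^1·(≡17), b=19^0·(≡7) mod 19; (17|19)=+1, (7|19)=+1; (−1)^{1·0·9}·(+1)^0·(+1)^1 = +1.
v=2: v_2(a)=0, v_2(b)=0; units ≡ 1, 5 (mod 8); ε·ε+αω+βω = 0·0+0·1+0·0 ≡ 0  ⇒  (a,b)_2 = +1.
v=13: a=13^1·(≡8), b=13^1·(≡11) mod 13; (8|13)=-1, (11|13)=-1; (−1)^{1·1·6}·(-1)^1·(-1)^1 = +1.
v=3: a=3^-2·(≡1), b=3^-2·(≡2) mod 3; (1|3)=+1, (2|3)=-1; (−1)^{-2·-2·1}·(+1)^-2·(-1)^-2 = +1.
v=7: a=7^2·(≡4), b=7^3·(≡4) mod 7; (4|7)=+1, (4|7)=+1; (−1)^{2·3·3}·(+1)^3·(+1)^2 = +1.
v=17: a=17^1·(≡2), b=17^0·(≡7) mod 17; (2|17)=+1, (7|17)=-1; (−1)^{1·0·8}·(+1)^0·(-1)^1 = -1.
v=∞: -4199 < 0 and -91 < 0  ⇒  (a,b)_∞ = -1.
(-4199, -91 / ℚ) ramifies at {17, ∞}: a division algebra.

[17, inf]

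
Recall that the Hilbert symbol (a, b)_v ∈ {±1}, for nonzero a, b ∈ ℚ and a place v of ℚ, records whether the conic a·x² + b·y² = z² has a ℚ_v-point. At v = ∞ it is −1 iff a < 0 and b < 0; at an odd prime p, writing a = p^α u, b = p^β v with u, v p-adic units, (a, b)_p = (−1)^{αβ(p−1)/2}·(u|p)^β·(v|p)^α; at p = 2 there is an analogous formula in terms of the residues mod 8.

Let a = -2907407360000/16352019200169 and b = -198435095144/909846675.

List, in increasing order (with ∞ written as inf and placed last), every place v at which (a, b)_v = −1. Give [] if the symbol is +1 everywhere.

Mod squares: a ≡ -26, b ≡ -78. Check v ∈ {∞, 2, 3, 5, 11, 13, 19, 43}.
v=5: a=5^4·(≡1), b=5^-2·(≡3) mod 5; (1|5)=+1, (3|5)=-1; (−1)^{4·-2·2}·(+1)^-2·(-1)^4 = +1.
v=∞: -26 < 0 and -78 < 0  ⇒  (a,b)_∞ = -1.
v=2: v_2(a)=13, v_2(b)=3; units ≡ 3, 1 (mod 8); ε·ε+αω+βω = 1·0+13·0+3·1 ≡ 1  ⇒  (a,b)_2 = -1.
v=19: a=19^2·(≡3), b=19^4·(≡17) mod 19; (3|19)=-1, (17|19)=+1; (−1)^{2·4·9}·(-1)^4·(+1)^2 = +1.
v=13: a=13^1·(≡8), b=13^1·(≡7) mod 13; (8|13)=-1, (7|13)=-1; (−1)^{1·1·6}·(-1)^1·(-1)^1 = +1.
v=3: a=3^-14·(≡1), b=3^-9·(≡1) mod 3; (1|3)=+1, (1|3)=+1; (−1)^{-14·-9·1}·(+1)^-9·(+1)^-14 = +1.
v=11: a=11^2·(≡6), b=11^4·(≡2) mod 11; (6|11)=-1, (2|11)=-1; (−1)^{2·4·5}·(-1)^4·(-1)^2 = +1.
v=43: a=43^-4·(≡1), b=43^-2·(≡19) mod 43; (1|43)=+1, (19|43)=-1; (−1)^{-4·-2·21}·(+1)^-2·(-1)^-4 = +1.
(-26, -78 / ℚ) ramifies at {2, ∞}: a division algebra.

[2, inf]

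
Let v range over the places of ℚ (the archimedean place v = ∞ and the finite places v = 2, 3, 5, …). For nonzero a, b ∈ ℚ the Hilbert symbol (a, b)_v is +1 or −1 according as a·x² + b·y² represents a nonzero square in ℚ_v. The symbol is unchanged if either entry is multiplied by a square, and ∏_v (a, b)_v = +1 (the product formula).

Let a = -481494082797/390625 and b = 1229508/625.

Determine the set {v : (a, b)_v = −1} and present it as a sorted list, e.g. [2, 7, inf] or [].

Mod squares: a ≡ -6460493, b ≡ 697. Check v ∈ {∞, 2, 3, 5, 7, 13, 17, 23, 31, 41}.
v=23: a=23^1·(≡16), b=23^0·(≡5) mod 23; (16|23)=+1, (5|23)=-1; (−1)^{1·0·11}·(+1)^0·(-1)^1 = -1.
v=13: a=13^3·(≡10), b=13^0·(≡7) mod 13; (10|13)=+1, (7|13)=-1; (−1)^{3·0·6}·(+1)^0·(-1)^3 = -1.
v=7: a=7^2·(≡5), b=7^2·(≡2) mod 7; (5|7)=-1, (2|7)=+1; (−1)^{2·2·3}·(-1)^2·(+1)^2 = +1.
v=31: a=31^1·(≡2), b=31^0·(≡22) mod 31; (2|31)=+1, (22|31)=-1; (−1)^{1·0·15}·(+1)^0·(-1)^1 = -1.
v=∞: -6460493 < 0 and 697 > 0  ⇒  (a,b)_∞ = +1.
v=5: a=5^-8·(≡3), b=5^-4·(≡3) mod 5; (3|5)=-1, (3|5)=-1; (−1)^{-8·-4·2}·(-1)^-4·(-1)^-8 = +1.
v=41: a=41^1·(≡5), b=41^1·(≡14) mod 41; (5|41)=+1, (14|41)=-1; (−1)^{1·1·20}·(+1)^1·(-1)^1 = -1.
v=3: a=3^2·(≡1), b=3^2·(≡1) mod 3; (1|3)=+1, (1|3)=+1; (−1)^{2·2·1}·(+1)^2·(+1)^2 = +1.
v=17: a=17^1·(≡11), b=17^1·(≡7) mod 17; (11|17)=-1, (7|17)=-1; (−1)^{1·1·8}·(-1)^1·(-1)^1 = +1.
v=2: v_2(a)=0, v_2(b)=2; units ≡ 3, 1 (mod 8); ε·ε+αω+βω = 1·0+0·0+2·1 ≡ 0  ⇒  (a,b)_2 = +1.
Ram(-6460493, 697) = {13, 23, 31, 41}; no ℚ_13-point on the conic.

[13, 23, 31, 41]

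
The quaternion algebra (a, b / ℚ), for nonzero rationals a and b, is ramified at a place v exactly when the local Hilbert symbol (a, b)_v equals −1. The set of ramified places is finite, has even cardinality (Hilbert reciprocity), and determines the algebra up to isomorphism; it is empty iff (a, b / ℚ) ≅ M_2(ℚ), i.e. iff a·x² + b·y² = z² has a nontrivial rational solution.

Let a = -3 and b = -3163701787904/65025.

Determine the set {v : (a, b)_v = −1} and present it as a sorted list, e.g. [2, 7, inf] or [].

[23, inf]

Mod squares: a ≡ -3, b ≡ -94829. Check v ∈ {∞, 2, 3, 5, 7, 17, 19, 23, 31}.
v=17: a=17^0·(≡14), b=17^-2·(≡5) mod 17; (14|17)=-1, (5|17)=-1; (−1)^{0·-2·8}·(-1)^-2·(-1)^0 = +1.
v=19: a=19^0·(≡16), b=19^5·(≡5) mod 19; (16|19)=+1, (5|19)=+1; (−1)^{0·5·9}·(+1)^5·(+1)^0 = +1.
v=2: v_2(a)=0, v_2(b)=8; units ≡ 5, 3 (mod 8); ε·ε+αω+βω = 0·1+0·1+8·1 ≡ 0  ⇒  (a,b)_2 = +1.
v=31: a=31^0·(≡28), b=31^1·(≡28) mod 31; (28|31)=+1, (28|31)=+1; (−1)^{0·1·15}·(+1)^1·(+1)^0 = +1.
v=3: a=3^1·(≡2), b=3^-2·(≡1) mod 3; (2|3)=-1, (1|3)=+1; (−1)^{1·-2·1}·(-1)^-2·(+1)^1 = +1.
v=23: a=23^0·(≡20), b=23^1·(≡21) mod 23; (20|23)=-1, (21|23)=-1; (−1)^{0·1·11}·(-1)^1·(-1)^0 = -1.
v=∞: -3 < 0 and -94829 < 0  ⇒  (a,b)_∞ = -1.
v=7: a=7^0·(≡4), b=7^1·(≡6) mod 7; (4|7)=+1, (6|7)=-1; (−1)^{0·1·3}·(+1)^1·(-1)^0 = +1.
v=5: a=5^0·(≡2), b=5^-2·(≡1) mod 5; (2|5)=-1, (1|5)=+1; (−1)^{0·-2·2}·(-1)^-2·(+1)^0 = +1.
(-3, -94829 / ℚ) ramifies at {23, ∞}: a division algebra.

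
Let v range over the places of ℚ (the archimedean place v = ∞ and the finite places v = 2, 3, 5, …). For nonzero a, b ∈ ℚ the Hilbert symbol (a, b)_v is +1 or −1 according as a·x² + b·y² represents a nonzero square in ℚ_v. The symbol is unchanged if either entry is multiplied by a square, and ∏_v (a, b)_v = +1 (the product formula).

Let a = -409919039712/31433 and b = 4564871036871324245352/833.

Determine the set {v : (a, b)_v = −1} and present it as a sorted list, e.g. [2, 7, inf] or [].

(a, b) ≡ (-5843886, 2346) mod (ℚ^×)²; places V = {2, 3, 7, 11, 13, 17, 23, 43, 47, 53, ∞}.
(a,b)_11: α=0, u≡10; β=2, v≡3 (mod 11); (10|11)=-1, (3|11)=+1; sign (−1)^0·-1^2·+1^0 = +1.
(a,b)_53: α=1, u≡21; β=2, v≡31 (mod 53); (21|53)=-1, (31|53)=-1; sign (−1)^0·-1^2·-1^1 = -1.
(a,b)_13: α=2, u≡3; β=4, v≡5 (mod 13); (3|13)=+1, (5|13)=-1; sign (−1)^0·+1^4·-1^2 = +1.
(a,b)_7: α=2, u≡2; β=-2, v≡2 (mod 7); (2|7)=+1, (2|7)=+1; sign (−1)^0·+1^-2·+1^2 = +1.
(a,b)_23: α=1, u≡20; β=3, v≡11 (mod 23); (20|23)=-1, (11|23)=-1; sign (−1)^1·-1^3·-1^1 = -1.
(a,b)_3: α=3, u≡1; β=7, v≡2 (mod 3); (1|3)=+1, (2|3)=-1; sign (−1)^1·+1^7·-1^3 = +1.
(a,b)_17: α=-1, u≡4; β=-1, v≡8 (mod 17); (4|17)=+1, (8|17)=+1; sign (−1)^0·+1^-1·+1^-1 = +1.
(a,b)_∞: sgn(-5843886)=−, sgn(2346)=+, so +1.
(a,b)_2: α=5, β=3; u≡1, v≡5 (mod 8); ε(u)ε(v)=0·0, αω(v)=5·1, βω(u)=3·0; sum ≡ 1  ⇒  -1.
(a,b)_47: α=1, u≡36; β=2, v≡35 (mod 47); (36|47)=+1, (35|47)=-1; sign (−1)^0·+1^2·-1^1 = -1.
(a,b)_43: α=-2, u≡29; β=0, v≡25 (mod 43); (29|43)=-1, (25|43)=+1; sign (−1)^0·-1^0·+1^-2 = +1.
Ram(-5843886, 2346) = {2, 23, 47, 53}; no ℚ_2-point on the conic.

[2, 23, 47, 53]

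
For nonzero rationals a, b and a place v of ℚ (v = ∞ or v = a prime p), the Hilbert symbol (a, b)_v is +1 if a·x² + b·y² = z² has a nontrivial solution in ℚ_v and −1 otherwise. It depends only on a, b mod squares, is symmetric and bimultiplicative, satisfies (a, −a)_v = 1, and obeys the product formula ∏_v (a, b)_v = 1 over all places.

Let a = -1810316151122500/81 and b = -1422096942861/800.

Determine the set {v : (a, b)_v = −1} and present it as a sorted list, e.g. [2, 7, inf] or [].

Mod squares: a ≡ -177289, b ≡ -387562. Check v ∈ {∞, 2, 3, 5, 7, 19, 31, 43, 47}.
v=43: a=43^3·(≡33), b=43^2·(≡10) mod 43; (33|43)=-1, (10|43)=+1; (−1)^{3·2·21}·(-1)^2·(+1)^3 = +1.
v=47: a=47^2·(≡12), b=47^1·(≡44) mod 47; (12|47)=+1, (44|47)=-1; (−1)^{2·1·23}·(+1)^1·(-1)^2 = +1.
v=∞: -177289 < 0 and -387562 < 0  ⇒  (a,b)_∞ = -1.
v=3: a=3^-4·(≡2), b=3^4·(≡2) mod 3; (2|3)=-1, (2|3)=-1; (−1)^{-4·4·1}·(-1)^4·(-1)^-4 = +1.
v=31: a=31^1·(≡1), b=31^1·(≡15) mod 31; (1|31)=+1, (15|31)=-1; (−1)^{1·1·15}·(+1)^1·(-1)^1 = +1.
v=7: a=7^1·(≡6), b=7^3·(≡4) mod 7; (6|7)=-1, (4|7)=+1; (−1)^{1·3·3}·(-1)^3·(+1)^1 = +1.
v=19: a=19^1·(≡1), b=19^1·(≡14) mod 19; (1|19)=+1, (14|19)=-1; (−1)^{1·1·9}·(+1)^1·(-1)^1 = +1.
v=5: a=5^4·(≡4), b=5^-2·(≡2) mod 5; (4|5)=+1, (2|5)=-1; (−1)^{4·-2·2}·(+1)^-2·(-1)^4 = +1.
v=2: v_2(a)=2, v_2(b)=-5; units ≡ 7, 3 (mod 8); ε·ε+αω+βω = 1·1+2·1+-5·0 ≡ 1  ⇒  (a,b)_2 = -1.
|Ram(-177289, -387562)| = 2, even; anisotropic at {2, ∞}.

[2, inf]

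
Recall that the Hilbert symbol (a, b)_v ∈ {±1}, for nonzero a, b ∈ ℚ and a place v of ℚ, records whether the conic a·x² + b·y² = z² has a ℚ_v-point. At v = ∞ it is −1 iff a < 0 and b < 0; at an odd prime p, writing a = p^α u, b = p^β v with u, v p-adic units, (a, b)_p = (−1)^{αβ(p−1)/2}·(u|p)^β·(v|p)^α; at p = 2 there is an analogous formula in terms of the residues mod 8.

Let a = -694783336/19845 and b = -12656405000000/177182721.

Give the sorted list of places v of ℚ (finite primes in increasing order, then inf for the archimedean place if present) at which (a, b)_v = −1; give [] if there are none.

Mod squares: a ≡ -5138930, b ≡ -5. Check v ∈ {∞, 2, 3, 5, 7, 13, 17, 19, 29, 37, 43}.
v=19: a=19^1·(≡3), b=19^0·(≡18) mod 19; (3|19)=-1, (18|19)=-1; (−1)^{1·0·9}·(-1)^0·(-1)^1 = -1.
v=17: a=17^1·(≡4), b=17^-2·(≡5) mod 17; (4|17)=+1, (5|17)=-1; (−1)^{1·-2·8}·(+1)^-2·(-1)^1 = -1.
v=43: a=43^1·(≡28), b=43^2·(≡24) mod 43; (28|43)=-1, (24|43)=+1; (−1)^{1·2·21}·(-1)^2·(+1)^1 = +1.
v=2: v_2(a)=3, v_2(b)=6; units ≡ 7, 3 (mod 8); ε·ε+αω+βω = 1·1+3·1+6·0 ≡ 0  ⇒  (a,b)_2 = +1.
v=13: a=13^2·(≡4), b=13^0·(≡5) mod 13; (4|13)=+1, (5|13)=-1; (−1)^{2·0·6}·(+1)^0·(-1)^2 = +1.
v=5: a=5^-1·(≡1), b=5^7·(≡1) mod 5; (1|5)=+1, (1|5)=+1; (−1)^{-1·7·2}·(+1)^7·(+1)^-1 = +1.
v=37: a=37^1·(≡24), b=37^2·(≡6) mod 37; (24|37)=-1, (6|37)=-1; (−1)^{1·2·18}·(-1)^2·(-1)^1 = -1.
v=3: a=3^-4·(≡1), b=3^-6·(≡1) mod 3; (1|3)=+1, (1|3)=+1; (−1)^{-4·-6·1}·(+1)^-6·(+1)^-4 = +1.
v=29: a=29^0·(≡3), b=29^-2·(≡5) mod 29; (3|29)=-1, (5|29)=+1; (−1)^{0·-2·14}·(-1)^-2·(+1)^0 = +1.
v=∞: -5138930 < 0 and -5 < 0  ⇒  (a,b)_∞ = -1.
v=7: a=7^-2·(≡2), b=7^0·(≡4) mod 7; (2|7)=+1, (4|7)=+1; (−1)^{-2·0·3}·(+1)^0·(+1)^-2 = +1.
(-5138930, -5 / ℚ) ramifies at {17, 19, 37, ∞}: a division algebra.

[17, 19, 37, inf]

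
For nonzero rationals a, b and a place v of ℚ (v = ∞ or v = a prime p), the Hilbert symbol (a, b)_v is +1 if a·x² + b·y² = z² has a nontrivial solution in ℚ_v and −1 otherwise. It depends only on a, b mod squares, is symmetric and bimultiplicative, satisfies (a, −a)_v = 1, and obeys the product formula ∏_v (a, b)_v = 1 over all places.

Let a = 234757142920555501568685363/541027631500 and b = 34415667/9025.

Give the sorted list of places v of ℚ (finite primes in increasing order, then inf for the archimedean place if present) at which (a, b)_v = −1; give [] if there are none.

Mod squares: a ≡ 177905, b ≡ 187. Check v ∈ {∞, 2, 3, 5, 7, 11, 13, 17, 19, 23}.
v=2: v_2(a)=-2, v_2(b)=0; units ≡ 1, 3 (mod 8); ε·ε+αω+βω = 0·1+-2·1+0·0 ≡ 0  ⇒  (a,b)_2 = +1.
v=23: a=23^-1·(≡11), b=23^0·(≡6) mod 23; (11|23)=-1, (6|23)=+1; (−1)^{-1·0·11}·(-1)^0·(+1)^-1 = +1.
v=∞: 177905 > 0 and 187 > 0  ⇒  (a,b)_∞ = +1.
v=3: a=3^6·(≡2), b=3^2·(≡1) mod 3; (2|3)=-1, (1|3)=+1; (−1)^{6·2·1}·(-1)^2·(+1)^6 = +1.
v=7: a=7^7·(≡5), b=7^0·(≡3) mod 7; (5|7)=-1, (3|7)=-1; (−1)^{7·0·3}·(-1)^0·(-1)^7 = -1.
v=17: a=17^3·(≡3), b=17^1·(≡14) mod 17; (3|17)=-1, (14|17)=-1; (−1)^{3·1·8}·(-1)^1·(-1)^3 = +1.
v=13: a=13^5·(≡10), b=13^2·(≡8) mod 13; (10|13)=+1, (8|13)=-1; (−1)^{5·2·6}·(+1)^2·(-1)^5 = -1.
v=19: a=19^-6·(≡8), b=19^-2·(≡6) mod 19; (8|19)=-1, (6|19)=+1; (−1)^{-6·-2·9}·(-1)^-2·(+1)^-6 = +1.
v=11: a=11^8·(≡7), b=11^3·(≡8) mod 11; (7|11)=-1, (8|11)=-1; (−1)^{8·3·5}·(-1)^3·(-1)^8 = -1.
v=5: a=5^-3·(≡4), b=5^-2·(≡2) mod 5; (4|5)=+1, (2|5)=-1; (−1)^{-3·-2·2}·(+1)^-2·(-1)^-3 = -1.
|Ram(177905, 187)| = 4, even; anisotropic at {5, 7, 11, 13}.

[5, 7, 11, 13]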